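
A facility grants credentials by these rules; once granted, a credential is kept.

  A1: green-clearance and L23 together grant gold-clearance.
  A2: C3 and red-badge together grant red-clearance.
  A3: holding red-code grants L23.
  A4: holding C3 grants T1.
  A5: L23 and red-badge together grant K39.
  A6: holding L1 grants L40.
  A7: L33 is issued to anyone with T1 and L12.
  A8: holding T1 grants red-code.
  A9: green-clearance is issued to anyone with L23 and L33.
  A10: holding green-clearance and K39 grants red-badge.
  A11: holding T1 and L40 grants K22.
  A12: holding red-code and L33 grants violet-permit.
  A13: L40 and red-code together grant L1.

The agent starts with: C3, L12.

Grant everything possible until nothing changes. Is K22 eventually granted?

K22 would need T1 and L40 (A11), but L40 is never granted.

No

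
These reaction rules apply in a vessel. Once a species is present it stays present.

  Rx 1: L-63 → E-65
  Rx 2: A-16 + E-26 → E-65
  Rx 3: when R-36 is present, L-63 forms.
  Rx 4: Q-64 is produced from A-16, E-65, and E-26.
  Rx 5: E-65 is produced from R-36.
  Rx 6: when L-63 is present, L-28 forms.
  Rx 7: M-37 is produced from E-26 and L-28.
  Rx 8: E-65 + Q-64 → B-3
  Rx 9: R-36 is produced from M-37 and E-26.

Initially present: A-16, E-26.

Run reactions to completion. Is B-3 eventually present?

A-16 and E-26 present → E-65 forms (Rx 2).
A-16, E-65, and E-26 present → Q-64 forms (Rx 4).
E-65 and Q-64 present → B-3 forms (Rx 8).

Yes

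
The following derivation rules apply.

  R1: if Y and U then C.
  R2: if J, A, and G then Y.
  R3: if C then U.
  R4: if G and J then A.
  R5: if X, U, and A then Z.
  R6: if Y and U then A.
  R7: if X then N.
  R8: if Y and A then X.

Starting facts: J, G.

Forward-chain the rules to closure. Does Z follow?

Z would need X, U, and A (R5), but U is never established.

No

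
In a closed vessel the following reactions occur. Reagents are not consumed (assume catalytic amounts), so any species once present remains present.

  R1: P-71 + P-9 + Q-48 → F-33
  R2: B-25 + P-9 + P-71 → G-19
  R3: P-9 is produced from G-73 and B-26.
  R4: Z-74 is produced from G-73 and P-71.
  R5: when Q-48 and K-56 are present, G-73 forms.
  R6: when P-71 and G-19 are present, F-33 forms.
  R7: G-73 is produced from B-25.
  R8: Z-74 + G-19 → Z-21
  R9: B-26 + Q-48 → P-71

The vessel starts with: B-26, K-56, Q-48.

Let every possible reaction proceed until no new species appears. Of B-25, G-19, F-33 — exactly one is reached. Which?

F-33

Q-48 and K-56 present → G-73 forms (R5).
B-26 and Q-48 present → P-71 forms (R9).
G-73 and B-26 present → P-9 forms (R3).
P-71, P-9, and Q-48 present → F-33 forms (R1).
No rule produces B-25, and it is not given. G-19 would need B-25, P-9, and P-71 (R2), but B-25 never forms.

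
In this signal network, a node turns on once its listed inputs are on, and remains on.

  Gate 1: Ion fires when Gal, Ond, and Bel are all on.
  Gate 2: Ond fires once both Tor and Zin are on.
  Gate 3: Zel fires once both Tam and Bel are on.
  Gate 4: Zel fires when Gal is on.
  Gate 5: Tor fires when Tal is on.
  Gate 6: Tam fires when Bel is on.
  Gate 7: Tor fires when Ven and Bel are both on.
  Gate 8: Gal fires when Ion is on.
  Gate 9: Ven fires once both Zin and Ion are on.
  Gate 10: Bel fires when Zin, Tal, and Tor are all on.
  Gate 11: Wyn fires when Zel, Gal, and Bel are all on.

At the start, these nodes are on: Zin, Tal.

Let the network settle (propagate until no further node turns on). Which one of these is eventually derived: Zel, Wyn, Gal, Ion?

Gate 5: Tal on → Tor on.
Gate 10: Zin, Tal, and Tor on → Bel on.
Gate 6: Bel on → Tam on.
Tam and Bel are on, so Zel fires (Gate 3).
Gal would need Ion (Gate 8), but Ion never turns on. Ion would need Gal, Ond, and Bel (Gate 1), but Gal never turns on. Wyn would need Zel, Gal, and Bel (Gate 11), but Gal never turns on.

Zel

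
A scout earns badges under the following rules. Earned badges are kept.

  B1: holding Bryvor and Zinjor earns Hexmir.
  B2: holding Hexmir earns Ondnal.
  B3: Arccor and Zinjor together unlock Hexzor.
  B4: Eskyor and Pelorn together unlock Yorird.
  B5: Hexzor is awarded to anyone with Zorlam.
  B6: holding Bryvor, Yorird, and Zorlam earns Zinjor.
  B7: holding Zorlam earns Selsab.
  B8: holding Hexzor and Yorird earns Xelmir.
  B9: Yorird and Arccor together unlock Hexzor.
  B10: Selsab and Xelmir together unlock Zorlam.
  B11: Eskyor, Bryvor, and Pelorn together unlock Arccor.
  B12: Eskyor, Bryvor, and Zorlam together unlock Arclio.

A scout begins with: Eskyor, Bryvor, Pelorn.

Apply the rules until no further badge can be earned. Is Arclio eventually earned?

No

Arclio would need Eskyor, Bryvor, and Zorlam (B12), but Zorlam is never earned.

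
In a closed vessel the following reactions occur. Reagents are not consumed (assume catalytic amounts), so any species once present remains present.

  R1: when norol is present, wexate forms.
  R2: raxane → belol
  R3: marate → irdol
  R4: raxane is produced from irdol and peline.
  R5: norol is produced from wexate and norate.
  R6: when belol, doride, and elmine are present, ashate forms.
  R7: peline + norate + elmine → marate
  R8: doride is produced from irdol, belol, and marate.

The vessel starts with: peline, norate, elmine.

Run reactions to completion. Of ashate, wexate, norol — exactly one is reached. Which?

peline, norate, and elmine present → marate forms (R7).
marate present → irdol forms (R3).
irdol and peline present → raxane forms (R4).
raxane present → belol forms (R2).
irdol, belol, and marate present → doride forms (R8).
belol, doride, and elmine present → ashate forms (R6).
wexate would need norol (R1), but norol never forms. norol would need wexate and norate (R5), but wexate never forms.

ashate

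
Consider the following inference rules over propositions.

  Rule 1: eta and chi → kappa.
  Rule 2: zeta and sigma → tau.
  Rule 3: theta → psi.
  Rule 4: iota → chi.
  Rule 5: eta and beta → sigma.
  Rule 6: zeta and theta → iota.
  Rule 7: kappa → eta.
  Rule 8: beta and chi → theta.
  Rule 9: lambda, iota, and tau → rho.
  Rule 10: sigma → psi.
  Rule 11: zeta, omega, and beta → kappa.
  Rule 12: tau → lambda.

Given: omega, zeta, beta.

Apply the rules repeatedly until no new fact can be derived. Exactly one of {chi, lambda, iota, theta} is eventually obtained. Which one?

lambda

zeta, omega, and beta hold, so kappa follows (Rule 11).
From kappa, Rule 7 gives eta.
eta and beta hold, so sigma follows (Rule 5).
zeta and sigma hold, so tau follows (Rule 2).
From tau, Rule 12 gives lambda.
chi would need iota (Rule 4), but iota is never established. iota would need zeta and theta (Rule 6), but theta is never established. theta would need beta and chi (Rule 8), but chi is never established.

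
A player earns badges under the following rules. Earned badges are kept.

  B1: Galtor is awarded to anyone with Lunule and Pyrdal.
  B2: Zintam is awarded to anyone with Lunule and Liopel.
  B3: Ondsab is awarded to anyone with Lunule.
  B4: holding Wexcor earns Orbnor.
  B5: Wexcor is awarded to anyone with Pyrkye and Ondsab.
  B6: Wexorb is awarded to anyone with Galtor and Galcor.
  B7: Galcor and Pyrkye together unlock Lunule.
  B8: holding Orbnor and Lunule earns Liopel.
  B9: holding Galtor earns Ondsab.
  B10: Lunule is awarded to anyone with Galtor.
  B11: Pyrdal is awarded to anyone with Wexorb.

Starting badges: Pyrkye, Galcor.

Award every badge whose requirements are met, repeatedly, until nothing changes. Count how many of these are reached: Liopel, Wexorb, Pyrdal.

With Galcor and Pyrkye, Lunule is earned (B7).
With Lunule, Ondsab is earned (B3).
With Pyrkye and Ondsab, Wexcor is earned (B5).
With Wexcor, Orbnor is earned (B4).
With Orbnor and Lunule, Liopel is earned (B8).
Liopel: reached.
Wexorb would need Galtor and Galcor (B6), but Galtor is never earned.
Pyrdal would need Wexorb (B11), but Wexorb is never earned.
Reached: Liopel — 1 of the 3.

1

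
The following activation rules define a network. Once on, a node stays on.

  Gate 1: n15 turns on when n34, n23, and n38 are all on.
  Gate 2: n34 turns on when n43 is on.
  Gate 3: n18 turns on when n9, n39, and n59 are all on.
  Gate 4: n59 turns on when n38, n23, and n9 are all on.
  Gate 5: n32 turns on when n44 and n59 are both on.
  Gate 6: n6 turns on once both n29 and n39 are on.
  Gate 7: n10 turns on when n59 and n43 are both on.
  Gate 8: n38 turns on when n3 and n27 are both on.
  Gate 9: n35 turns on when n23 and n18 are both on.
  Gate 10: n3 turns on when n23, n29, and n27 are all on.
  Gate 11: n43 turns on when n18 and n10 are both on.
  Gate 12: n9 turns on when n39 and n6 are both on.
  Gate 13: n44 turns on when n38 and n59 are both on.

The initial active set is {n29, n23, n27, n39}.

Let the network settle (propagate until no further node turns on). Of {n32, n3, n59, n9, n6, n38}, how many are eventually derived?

6

n29 and n39 are on, so n6 turns on (Gate 6).
n23, n29, and n27 are on, so n3 turns on (Gate 10).
Gate 8: n3 and n27 on → n38 on.
Gate 12: n39 and n6 on → n9 on.
n38, n23, and n9 are on, so n59 turns on (Gate 4).
n38 and n59 are on, so n44 turns on (Gate 13).
n44 and n59 are on, so n32 turns on (Gate 5).
n32: reached.
n3: reached.
n59: reached.
n9: reached.
n6: reached.
n38: reached.
All 6 are reached.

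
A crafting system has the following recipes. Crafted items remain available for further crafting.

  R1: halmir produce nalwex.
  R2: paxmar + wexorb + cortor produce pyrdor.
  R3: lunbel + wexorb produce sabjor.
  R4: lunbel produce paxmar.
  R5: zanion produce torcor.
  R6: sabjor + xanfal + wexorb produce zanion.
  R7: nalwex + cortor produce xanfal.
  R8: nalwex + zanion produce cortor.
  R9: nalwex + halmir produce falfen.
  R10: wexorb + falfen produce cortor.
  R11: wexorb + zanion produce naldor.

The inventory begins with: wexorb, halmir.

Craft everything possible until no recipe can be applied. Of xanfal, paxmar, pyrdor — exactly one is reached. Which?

halmir → nalwex (R1).
Using R9, nalwex and halmir make falfen.
wexorb + falfen → cortor (R10).
nalwex + cortor → xanfal (R7).
pyrdor would need paxmar, wexorb, and cortor (R2), but paxmar is never obtained. paxmar would need lunbel (R4), but lunbel is never obtained.

xanfal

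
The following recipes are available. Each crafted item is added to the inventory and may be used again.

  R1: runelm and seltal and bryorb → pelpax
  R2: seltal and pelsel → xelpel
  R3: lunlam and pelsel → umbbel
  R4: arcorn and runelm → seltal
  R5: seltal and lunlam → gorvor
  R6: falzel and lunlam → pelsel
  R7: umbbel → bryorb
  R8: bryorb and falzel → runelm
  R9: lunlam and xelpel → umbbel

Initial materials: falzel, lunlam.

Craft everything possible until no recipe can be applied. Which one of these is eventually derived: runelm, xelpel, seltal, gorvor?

runelm

falzel and lunlam → pelsel (R6).
lunlam and pelsel → umbbel (R3).
Using R7, umbbel makes bryorb.
Using R8, bryorb and falzel make runelm.
seltal would need arcorn and runelm (R4), but arcorn is never obtained. gorvor would need seltal and lunlam (R5), but seltal is never obtained. xelpel would need seltal and pelsel (R2), but seltal is never obtained.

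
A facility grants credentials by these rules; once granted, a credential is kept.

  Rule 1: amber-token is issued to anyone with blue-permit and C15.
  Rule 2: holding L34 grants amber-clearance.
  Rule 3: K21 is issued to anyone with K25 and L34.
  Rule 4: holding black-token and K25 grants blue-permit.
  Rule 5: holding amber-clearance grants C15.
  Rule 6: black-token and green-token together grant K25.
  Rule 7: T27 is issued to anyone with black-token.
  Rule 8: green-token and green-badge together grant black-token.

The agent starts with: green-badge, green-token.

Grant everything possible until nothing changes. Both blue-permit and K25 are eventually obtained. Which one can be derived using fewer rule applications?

K25: Holding green-token and green-badge grants black-token (Rule 8). Holding black-token and green-token grants K25 (Rule 6). [2 rule applications]
blue-permit: Holding green-token and green-badge grants black-token (Rule 8). Holding black-token and green-token grants K25 (Rule 6). Holding black-token and K25 grants blue-permit (Rule 4). [3 rule applications]
K25 needs fewer.

K25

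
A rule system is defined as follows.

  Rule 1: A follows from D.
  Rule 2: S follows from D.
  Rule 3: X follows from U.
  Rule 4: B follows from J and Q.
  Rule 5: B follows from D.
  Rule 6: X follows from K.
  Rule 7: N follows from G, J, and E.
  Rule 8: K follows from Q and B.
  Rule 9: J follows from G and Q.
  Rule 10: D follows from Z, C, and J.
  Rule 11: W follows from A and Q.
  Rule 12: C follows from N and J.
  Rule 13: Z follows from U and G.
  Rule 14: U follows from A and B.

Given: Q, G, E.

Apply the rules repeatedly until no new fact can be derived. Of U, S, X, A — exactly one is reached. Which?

G and Q hold, so J follows (Rule 9).
J and Q hold, so B follows (Rule 4).
Q and B hold, so K follows (Rule 8).
From K, Rule 6 gives X.
A would need D (Rule 1), but D is never established. U would need A and B (Rule 14), but A is never established. S would need D (Rule 2), but D is never established.

X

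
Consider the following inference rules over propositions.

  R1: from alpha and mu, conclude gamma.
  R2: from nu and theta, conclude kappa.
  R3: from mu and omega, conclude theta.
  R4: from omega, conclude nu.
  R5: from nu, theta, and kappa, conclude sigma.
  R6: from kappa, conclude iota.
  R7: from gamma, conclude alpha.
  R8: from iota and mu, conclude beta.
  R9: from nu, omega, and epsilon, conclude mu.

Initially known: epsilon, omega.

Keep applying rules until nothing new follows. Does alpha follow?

No

alpha would need gamma (R7), but gamma is never established.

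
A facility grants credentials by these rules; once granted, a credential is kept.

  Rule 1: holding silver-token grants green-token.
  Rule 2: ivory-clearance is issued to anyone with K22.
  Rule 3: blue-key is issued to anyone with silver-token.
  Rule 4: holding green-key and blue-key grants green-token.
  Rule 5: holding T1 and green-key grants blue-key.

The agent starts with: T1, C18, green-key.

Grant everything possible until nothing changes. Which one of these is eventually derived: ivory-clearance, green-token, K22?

Holding T1 and green-key grants blue-key (Rule 5).
Holding green-key and blue-key grants green-token (Rule 4).
ivory-clearance would need K22 (Rule 2), but K22 is never granted. No rule produces K22, and it is not given.

green-token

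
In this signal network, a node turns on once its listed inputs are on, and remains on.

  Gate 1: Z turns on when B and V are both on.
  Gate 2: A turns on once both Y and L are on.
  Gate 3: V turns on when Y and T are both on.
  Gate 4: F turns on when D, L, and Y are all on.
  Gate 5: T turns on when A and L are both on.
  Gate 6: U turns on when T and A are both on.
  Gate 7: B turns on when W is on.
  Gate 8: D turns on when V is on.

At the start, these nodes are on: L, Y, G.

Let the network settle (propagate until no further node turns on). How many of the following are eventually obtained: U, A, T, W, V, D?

Gate 2: Y and L on → A on.
A and L are on, so T turns on (Gate 5).
T and A are on, so U turns on (Gate 6).
Gate 3: Y and T on → V on.
Gate 8: V on → D on.
U: reached.
A: reached.
T: reached.
No rule produces W, and it is not given.
V: reached.
D: reached.
Reached: U, A, T, V, and D — 5 of the 6.

5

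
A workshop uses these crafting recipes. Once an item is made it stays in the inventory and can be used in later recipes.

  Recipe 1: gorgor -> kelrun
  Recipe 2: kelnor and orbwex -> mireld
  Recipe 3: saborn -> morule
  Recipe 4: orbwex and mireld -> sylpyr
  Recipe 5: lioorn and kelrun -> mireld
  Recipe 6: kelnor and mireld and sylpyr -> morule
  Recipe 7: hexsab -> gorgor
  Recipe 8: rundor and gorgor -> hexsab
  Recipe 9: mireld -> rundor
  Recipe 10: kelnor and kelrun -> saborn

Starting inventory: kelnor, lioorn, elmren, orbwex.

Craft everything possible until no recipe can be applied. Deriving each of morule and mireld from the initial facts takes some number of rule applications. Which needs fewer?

mireld

mireld: Using Recipe 2, kelnor and orbwex make mireld. [1 rule application]
morule: kelnor and orbwex -> mireld (Recipe 2). orbwex and mireld -> sylpyr (Recipe 4). kelnor and mireld and sylpyr -> morule (Recipe 6). [3 rule applications]
mireld needs fewer.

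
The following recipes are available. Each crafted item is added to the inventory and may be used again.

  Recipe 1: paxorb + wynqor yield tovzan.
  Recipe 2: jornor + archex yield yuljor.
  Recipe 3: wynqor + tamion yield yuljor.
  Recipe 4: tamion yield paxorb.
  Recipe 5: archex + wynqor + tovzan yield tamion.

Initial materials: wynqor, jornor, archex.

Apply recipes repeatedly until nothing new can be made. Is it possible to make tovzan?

No

tovzan would need paxorb and wynqor (Recipe 1), but paxorb is never obtained.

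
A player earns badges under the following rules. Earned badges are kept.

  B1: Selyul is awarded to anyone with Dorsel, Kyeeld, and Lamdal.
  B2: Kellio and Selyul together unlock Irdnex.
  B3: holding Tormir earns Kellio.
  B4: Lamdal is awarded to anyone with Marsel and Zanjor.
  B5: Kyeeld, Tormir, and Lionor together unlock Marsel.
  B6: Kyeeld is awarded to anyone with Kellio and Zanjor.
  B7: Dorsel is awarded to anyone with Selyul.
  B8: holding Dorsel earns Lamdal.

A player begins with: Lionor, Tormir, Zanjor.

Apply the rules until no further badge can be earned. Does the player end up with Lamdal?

Yes

With Tormir, Kellio is earned (B3).
With Kellio and Zanjor, Kyeeld is earned (B6).
With Kyeeld, Tormir, and Lionor, Marsel is earned (B5).
With Marsel and Zanjor, Lamdal is earned (B4).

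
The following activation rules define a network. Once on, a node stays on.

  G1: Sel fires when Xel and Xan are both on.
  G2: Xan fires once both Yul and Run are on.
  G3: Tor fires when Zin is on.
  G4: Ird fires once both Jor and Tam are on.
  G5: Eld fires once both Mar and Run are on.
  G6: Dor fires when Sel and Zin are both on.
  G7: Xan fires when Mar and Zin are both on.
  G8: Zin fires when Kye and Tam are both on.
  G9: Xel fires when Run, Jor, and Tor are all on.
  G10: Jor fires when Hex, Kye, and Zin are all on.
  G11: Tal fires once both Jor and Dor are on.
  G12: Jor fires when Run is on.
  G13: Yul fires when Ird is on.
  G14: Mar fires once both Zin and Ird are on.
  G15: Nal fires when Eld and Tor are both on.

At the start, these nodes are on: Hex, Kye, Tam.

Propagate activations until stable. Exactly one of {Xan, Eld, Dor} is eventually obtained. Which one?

Xan

Kye and Tam are on, so Zin fires (G8).
Hex, Kye, and Zin are on, so Jor fires (G10).
G4: Jor and Tam on → Ird on.
G14: Zin and Ird on → Mar on.
Mar and Zin are on, so Xan fires (G7).
Dor would need Sel and Zin (G6), but Sel never turns on. Eld would need Mar and Run (G5), but Run never turns on.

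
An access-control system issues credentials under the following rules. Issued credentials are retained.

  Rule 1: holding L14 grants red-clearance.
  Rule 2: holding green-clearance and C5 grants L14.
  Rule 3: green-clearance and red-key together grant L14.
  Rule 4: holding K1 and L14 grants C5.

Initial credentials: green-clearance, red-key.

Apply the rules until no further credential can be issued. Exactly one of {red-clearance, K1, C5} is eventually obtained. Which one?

Holding green-clearance and red-key grants L14 (Rule 3).
Holding L14 grants red-clearance (Rule 1).
C5 would need K1 and L14 (Rule 4), but K1 is never granted. No rule produces K1, and it is not given.

red-clearance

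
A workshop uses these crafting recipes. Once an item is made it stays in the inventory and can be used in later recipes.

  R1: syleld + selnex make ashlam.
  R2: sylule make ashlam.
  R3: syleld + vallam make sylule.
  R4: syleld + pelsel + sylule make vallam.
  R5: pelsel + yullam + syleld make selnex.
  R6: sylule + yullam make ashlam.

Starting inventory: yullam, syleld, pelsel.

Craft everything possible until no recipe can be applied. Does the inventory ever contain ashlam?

Yes

pelsel + yullam + syleld → selnex (R5).
syleld + selnex → ashlam (R1).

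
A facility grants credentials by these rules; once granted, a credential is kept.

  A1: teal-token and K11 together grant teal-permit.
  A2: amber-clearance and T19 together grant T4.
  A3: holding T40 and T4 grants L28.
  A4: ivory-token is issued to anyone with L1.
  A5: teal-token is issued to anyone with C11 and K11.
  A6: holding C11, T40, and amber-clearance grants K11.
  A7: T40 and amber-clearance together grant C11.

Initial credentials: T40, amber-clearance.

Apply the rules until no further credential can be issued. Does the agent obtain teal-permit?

Yes

Holding T40 and amber-clearance grants C11 (A7).
Holding C11, T40, and amber-clearance grants K11 (A6).
Holding C11 and K11 grants teal-token (A5).
Holding teal-token and K11 grants teal-permit (A1).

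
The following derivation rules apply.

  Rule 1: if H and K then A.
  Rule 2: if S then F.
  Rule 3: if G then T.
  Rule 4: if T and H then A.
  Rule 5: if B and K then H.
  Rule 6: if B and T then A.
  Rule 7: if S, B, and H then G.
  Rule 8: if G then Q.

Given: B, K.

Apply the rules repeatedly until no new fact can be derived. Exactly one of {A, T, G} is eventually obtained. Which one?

B and K hold, so H follows (Rule 5).
H and K hold, so A follows (Rule 1).
G would need S, B, and H (Rule 7), but S is never established. T would need G (Rule 3), but G is never established.

A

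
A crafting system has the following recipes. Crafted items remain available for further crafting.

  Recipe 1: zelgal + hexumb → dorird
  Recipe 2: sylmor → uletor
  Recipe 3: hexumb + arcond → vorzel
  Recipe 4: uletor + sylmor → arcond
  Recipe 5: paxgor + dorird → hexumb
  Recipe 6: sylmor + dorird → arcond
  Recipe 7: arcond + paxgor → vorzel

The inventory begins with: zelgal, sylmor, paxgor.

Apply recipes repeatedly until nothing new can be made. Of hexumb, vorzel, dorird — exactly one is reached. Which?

sylmor → uletor (Recipe 2).
uletor + sylmor → arcond (Recipe 4).
Using Recipe 7, arcond and paxgor make vorzel.
dorird would need zelgal and hexumb (Recipe 1), but hexumb is never obtained. hexumb would need paxgor and dorird (Recipe 5), but dorird is never obtained.

vorzel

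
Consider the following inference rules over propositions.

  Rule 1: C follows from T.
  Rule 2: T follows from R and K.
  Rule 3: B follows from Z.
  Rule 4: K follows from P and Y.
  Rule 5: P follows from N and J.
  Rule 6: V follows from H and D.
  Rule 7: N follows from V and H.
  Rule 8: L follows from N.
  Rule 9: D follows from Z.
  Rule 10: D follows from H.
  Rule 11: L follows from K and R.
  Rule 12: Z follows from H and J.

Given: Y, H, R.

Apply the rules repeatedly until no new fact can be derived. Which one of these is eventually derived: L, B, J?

From H, Rule 10 gives D.
From H and D, Rule 6 gives V.
From V and H, Rule 7 gives N.
N holds, so L follows (Rule 8).
B would need Z (Rule 3), but Z is never established. No rule produces J, and it is not given.

L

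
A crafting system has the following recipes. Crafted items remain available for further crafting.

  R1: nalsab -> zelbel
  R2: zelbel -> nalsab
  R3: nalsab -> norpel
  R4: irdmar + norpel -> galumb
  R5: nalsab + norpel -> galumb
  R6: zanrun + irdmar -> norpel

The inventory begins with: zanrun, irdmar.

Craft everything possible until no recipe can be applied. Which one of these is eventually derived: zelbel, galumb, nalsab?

zanrun + irdmar -> norpel (R6).
Using R4, irdmar and norpel make galumb.
zelbel would need nalsab (R1), but nalsab is never obtained. nalsab would need zelbel (R2), but zelbel is never obtained.

galumb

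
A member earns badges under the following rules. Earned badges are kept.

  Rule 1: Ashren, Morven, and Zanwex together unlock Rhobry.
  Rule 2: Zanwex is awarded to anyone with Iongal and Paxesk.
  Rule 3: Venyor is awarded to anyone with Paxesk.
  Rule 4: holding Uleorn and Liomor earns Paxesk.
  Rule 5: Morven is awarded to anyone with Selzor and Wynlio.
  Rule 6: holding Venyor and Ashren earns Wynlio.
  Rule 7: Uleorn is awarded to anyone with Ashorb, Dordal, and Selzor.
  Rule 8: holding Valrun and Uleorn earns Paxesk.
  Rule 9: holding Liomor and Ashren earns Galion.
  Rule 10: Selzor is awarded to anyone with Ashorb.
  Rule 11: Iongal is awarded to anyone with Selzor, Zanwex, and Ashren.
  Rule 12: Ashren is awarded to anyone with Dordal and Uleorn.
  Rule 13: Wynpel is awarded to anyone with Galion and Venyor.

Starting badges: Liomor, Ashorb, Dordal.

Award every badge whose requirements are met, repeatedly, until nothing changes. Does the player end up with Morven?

Yes

With Ashorb, Selzor is earned (Rule 10).
With Ashorb, Dordal, and Selzor, Uleorn is earned (Rule 7).
With Uleorn and Liomor, Paxesk is earned (Rule 4).
With Dordal and Uleorn, Ashren is earned (Rule 12).
With Paxesk, Venyor is earned (Rule 3).
With Venyor and Ashren, Wynlio is earned (Rule 6).
With Selzor and Wynlio, Morven is earned (Rule 5).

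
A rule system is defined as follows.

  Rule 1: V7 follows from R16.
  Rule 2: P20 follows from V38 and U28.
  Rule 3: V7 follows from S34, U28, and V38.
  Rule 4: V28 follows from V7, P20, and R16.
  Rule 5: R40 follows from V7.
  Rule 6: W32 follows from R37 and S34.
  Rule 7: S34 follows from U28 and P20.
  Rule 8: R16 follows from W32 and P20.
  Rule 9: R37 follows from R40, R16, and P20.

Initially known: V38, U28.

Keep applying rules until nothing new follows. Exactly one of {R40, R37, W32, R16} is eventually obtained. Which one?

From V38 and U28, Rule 2 gives P20.
From U28 and P20, Rule 7 gives S34.
S34, U28, and V38 hold, so V7 follows (Rule 3).
From V7, Rule 5 gives R40.
R37 would need R40, R16, and P20 (Rule 9), but R16 is never established. W32 would need R37 and S34 (Rule 6), but R37 is never established. R16 would need W32 and P20 (Rule 8), but W32 is never established.

R40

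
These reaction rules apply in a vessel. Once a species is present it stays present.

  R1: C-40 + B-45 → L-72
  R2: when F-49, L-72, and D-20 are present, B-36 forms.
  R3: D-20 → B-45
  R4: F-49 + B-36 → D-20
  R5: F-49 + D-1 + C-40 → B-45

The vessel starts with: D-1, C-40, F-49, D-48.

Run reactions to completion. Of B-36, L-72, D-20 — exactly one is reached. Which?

F-49, D-1, and C-40 present → B-45 forms (R5).
C-40 and B-45 present → L-72 forms (R1).
D-20 would need F-49 and B-36 (R4), but B-36 never forms. B-36 would need F-49, L-72, and D-20 (R2), but D-20 never forms.

L-72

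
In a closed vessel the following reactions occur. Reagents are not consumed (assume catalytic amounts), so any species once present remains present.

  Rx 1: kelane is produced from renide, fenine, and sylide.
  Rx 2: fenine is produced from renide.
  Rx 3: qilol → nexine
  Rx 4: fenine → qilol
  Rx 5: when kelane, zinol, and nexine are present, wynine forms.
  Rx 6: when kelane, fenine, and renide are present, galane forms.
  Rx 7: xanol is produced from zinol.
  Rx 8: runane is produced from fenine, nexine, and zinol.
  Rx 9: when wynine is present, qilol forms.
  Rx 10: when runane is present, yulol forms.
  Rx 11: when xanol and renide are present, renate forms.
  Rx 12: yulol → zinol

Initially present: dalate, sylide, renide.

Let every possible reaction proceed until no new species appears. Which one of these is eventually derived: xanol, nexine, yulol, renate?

renide present → fenine forms (Rx 2).
fenine present → qilol forms (Rx 4).
qilol present → nexine forms (Rx 3).
xanol would need zinol (Rx 7), but zinol never forms. yulol would need runane (Rx 10), but runane never forms. renate would need xanol and renide (Rx 11), but xanol never forms.

nexine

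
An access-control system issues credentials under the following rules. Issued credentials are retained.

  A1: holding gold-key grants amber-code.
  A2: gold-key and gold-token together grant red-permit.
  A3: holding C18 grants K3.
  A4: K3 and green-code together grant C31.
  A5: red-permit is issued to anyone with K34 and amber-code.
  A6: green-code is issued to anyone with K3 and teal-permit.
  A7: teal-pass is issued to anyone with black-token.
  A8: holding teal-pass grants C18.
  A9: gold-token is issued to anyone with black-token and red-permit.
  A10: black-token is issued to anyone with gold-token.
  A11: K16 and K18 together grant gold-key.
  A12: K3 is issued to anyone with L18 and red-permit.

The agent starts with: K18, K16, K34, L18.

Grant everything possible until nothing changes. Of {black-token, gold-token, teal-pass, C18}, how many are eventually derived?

0

black-token would need gold-token (A10), but gold-token is never granted.
gold-token would need black-token and red-permit (A9), but black-token is never granted.
teal-pass would need black-token (A7), but black-token is never granted.
C18 would need teal-pass (A8), but teal-pass is never granted.
None of the 4 are reached.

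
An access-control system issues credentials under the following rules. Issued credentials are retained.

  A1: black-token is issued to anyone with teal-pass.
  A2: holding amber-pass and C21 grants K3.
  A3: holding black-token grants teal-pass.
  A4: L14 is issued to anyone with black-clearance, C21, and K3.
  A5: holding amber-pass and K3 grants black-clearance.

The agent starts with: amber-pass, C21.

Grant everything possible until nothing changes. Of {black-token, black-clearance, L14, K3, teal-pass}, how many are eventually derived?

3

Holding amber-pass and C21 grants K3 (A2).
Holding amber-pass and K3 grants black-clearance (A5).
Holding black-clearance, C21, and K3 grants L14 (A4).
black-token would need teal-pass (A1), but teal-pass is never granted.
black-clearance: reached.
L14: reached.
K3: reached.
teal-pass would need black-token (A3), but black-token is never granted.
Reached: black-clearance, L14, and K3 — 3 of the 5.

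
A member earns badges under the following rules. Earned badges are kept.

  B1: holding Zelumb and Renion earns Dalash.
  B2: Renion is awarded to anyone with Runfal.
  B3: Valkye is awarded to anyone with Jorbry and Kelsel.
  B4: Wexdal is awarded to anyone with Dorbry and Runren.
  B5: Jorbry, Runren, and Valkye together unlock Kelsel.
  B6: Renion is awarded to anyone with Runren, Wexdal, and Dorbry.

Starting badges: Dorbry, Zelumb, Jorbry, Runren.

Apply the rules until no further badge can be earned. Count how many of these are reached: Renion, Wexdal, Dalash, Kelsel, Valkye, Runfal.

3

With Dorbry and Runren, Wexdal is earned (B4).
With Runren, Wexdal, and Dorbry, Renion is earned (B6).
With Zelumb and Renion, Dalash is earned (B1).
Renion: reached.
Wexdal: reached.
Dalash: reached.
Kelsel would need Jorbry, Runren, and Valkye (B5), but Valkye is never earned.
Valkye would need Jorbry and Kelsel (B3), but Kelsel is never earned.
No rule produces Runfal, and it is not given.
Reached: Renion, Wexdal, and Dalash — 3 of the 6.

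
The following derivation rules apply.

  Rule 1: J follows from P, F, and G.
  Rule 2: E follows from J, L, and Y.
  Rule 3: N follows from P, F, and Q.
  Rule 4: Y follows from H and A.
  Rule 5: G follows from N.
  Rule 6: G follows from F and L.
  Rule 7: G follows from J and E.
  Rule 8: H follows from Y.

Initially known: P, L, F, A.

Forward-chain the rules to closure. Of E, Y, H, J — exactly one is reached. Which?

J

F and L hold, so G follows (Rule 6).
From P, F, and G, Rule 1 gives J.
Y would need H and A (Rule 4), but H is never established. H would need Y (Rule 8), but Y is never established. E would need J, L, and Y (Rule 2), but Y is never established.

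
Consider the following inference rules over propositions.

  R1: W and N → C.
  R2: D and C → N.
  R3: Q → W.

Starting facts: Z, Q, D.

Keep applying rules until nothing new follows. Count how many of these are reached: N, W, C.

Q holds, so W follows (R3).
N would need D and C (R2), but C is never established.
W: reached.
C would need W and N (R1), but N is never established.
Reached: W — 1 of the 3.

1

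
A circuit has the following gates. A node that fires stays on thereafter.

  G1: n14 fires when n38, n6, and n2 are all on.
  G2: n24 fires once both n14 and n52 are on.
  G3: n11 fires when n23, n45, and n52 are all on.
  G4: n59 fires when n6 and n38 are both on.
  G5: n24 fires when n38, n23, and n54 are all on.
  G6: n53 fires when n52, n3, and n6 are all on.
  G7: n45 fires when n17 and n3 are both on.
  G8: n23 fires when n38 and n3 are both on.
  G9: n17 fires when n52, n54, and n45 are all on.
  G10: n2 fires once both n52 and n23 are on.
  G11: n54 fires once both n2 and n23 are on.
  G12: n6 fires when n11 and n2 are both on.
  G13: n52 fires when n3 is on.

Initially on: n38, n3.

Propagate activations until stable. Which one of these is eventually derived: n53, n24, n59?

G13: n3 on → n52 on.
G8: n38 and n3 on → n23 on.
n52 and n23 are on, so n2 fires (G10).
n2 and n23 are on, so n54 fires (G11).
G5: n38, n23, and n54 on → n24 on.
n53 would need n52, n3, and n6 (G6), but n6 never turns on. n59 would need n6 and n38 (G4), but n6 never turns on.

n24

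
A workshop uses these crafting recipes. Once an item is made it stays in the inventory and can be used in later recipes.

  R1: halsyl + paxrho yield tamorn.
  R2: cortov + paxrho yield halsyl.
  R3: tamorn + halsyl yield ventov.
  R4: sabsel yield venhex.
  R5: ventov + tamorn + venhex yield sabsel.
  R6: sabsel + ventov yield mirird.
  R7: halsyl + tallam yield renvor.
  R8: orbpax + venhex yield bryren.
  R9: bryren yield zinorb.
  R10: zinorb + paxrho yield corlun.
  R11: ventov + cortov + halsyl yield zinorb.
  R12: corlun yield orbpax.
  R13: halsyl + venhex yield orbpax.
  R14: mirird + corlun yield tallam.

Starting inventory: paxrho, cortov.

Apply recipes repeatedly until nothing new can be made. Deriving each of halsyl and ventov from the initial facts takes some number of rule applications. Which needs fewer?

halsyl

halsyl: cortov + paxrho → halsyl (R2). [1 rule application]
ventov: Using R2, cortov and paxrho make halsyl. Using R1, halsyl and paxrho make tamorn. Using R3, tamorn and halsyl make ventov. [3 rule applications]
halsyl needs fewer.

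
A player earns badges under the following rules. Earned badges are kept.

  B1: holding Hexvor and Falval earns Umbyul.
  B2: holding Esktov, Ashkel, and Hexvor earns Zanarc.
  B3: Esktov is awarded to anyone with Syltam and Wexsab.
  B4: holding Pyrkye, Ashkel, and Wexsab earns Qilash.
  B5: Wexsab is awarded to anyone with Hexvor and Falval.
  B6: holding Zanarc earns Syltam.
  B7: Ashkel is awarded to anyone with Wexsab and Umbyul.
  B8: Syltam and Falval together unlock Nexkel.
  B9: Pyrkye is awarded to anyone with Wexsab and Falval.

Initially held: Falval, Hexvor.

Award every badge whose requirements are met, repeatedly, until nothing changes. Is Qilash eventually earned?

With Hexvor and Falval, Wexsab is earned (B5).
With Hexvor and Falval, Umbyul is earned (B1).
With Wexsab and Falval, Pyrkye is earned (B9).
With Wexsab and Umbyul, Ashkel is earned (B7).
With Pyrkye, Ashkel, and Wexsab, Qilash is earned (B4).

Yes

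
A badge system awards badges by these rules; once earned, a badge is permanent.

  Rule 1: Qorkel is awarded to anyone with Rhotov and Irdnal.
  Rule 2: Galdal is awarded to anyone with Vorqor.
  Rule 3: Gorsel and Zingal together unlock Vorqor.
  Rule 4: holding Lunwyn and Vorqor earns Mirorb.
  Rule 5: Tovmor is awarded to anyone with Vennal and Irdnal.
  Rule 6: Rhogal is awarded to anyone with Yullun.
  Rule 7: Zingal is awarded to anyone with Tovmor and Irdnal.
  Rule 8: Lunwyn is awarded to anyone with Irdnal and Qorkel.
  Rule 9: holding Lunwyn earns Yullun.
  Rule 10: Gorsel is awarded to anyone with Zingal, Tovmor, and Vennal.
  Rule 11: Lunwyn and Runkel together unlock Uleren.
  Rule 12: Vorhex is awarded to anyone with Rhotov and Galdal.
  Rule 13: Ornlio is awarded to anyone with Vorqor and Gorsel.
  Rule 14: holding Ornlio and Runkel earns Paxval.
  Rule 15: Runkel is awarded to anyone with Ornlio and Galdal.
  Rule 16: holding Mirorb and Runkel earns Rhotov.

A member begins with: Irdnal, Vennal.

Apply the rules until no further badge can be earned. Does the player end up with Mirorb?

No

Mirorb would need Lunwyn and Vorqor (Rule 4), but Lunwyn is never earned.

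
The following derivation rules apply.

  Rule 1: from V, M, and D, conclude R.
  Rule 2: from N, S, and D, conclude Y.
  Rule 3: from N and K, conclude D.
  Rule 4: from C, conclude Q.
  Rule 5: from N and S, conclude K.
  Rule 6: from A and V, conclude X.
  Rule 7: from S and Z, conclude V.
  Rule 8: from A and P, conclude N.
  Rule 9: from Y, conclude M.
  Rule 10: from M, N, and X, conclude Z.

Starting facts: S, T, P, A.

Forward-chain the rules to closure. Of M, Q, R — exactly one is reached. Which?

A and P hold, so N follows (Rule 8).
N and S hold, so K follows (Rule 5).
N and K hold, so D follows (Rule 3).
N, S, and D hold, so Y follows (Rule 2).
From Y, Rule 9 gives M.
R would need V, M, and D (Rule 1), but V is never established. Q would need C (Rule 4), but C is never established.

M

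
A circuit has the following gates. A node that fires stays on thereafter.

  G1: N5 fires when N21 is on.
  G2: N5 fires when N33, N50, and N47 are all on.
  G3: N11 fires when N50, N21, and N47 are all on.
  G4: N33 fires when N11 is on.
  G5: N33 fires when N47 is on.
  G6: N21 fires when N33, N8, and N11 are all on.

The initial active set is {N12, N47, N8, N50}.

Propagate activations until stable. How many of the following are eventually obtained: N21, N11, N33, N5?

G5: N47 on → N33 on.
N33, N50, and N47 are on, so N5 fires (G2).
N21 would need N33, N8, and N11 (G6), but N11 never turns on.
N11 would need N50, N21, and N47 (G3), but N21 never turns on.
N33: reached.
N5: reached.
Reached: N33 and N5 — 2 of the 4.

2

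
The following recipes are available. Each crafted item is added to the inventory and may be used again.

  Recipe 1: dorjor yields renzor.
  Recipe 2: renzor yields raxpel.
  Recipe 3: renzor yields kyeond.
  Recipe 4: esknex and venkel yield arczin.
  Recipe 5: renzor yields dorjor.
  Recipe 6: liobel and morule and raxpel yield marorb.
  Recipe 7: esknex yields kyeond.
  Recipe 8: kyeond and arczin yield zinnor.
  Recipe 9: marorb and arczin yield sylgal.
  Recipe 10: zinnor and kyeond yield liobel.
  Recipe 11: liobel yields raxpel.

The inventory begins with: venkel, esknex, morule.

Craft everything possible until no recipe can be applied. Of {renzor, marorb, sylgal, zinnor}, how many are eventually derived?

esknex and venkel → arczin (Recipe 4).
Using Recipe 7, esknex makes kyeond.
Using Recipe 8, kyeond and arczin make zinnor.
zinnor and kyeond → liobel (Recipe 10).
liobel → raxpel (Recipe 11).
Using Recipe 6, liobel, morule, and raxpel make marorb.
marorb and arczin → sylgal (Recipe 9).
renzor would need dorjor (Recipe 1), but dorjor is never obtained.
marorb: reached.
sylgal: reached.
zinnor: reached.
Reached: marorb, sylgal, and zinnor — 3 of the 4.

3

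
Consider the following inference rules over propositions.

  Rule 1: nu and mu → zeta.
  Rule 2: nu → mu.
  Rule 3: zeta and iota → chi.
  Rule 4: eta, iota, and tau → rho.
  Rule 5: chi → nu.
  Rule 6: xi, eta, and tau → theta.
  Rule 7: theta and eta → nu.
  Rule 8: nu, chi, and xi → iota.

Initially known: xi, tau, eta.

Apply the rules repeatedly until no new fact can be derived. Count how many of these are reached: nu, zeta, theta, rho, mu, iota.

From xi, eta, and tau, Rule 6 gives theta.
theta and eta hold, so nu follows (Rule 7).
From nu, Rule 2 gives mu.
nu and mu hold, so zeta follows (Rule 1).
nu: reached.
zeta: reached.
theta: reached.
rho would need eta, iota, and tau (Rule 4), but iota is never established.
mu: reached.
iota would need nu, chi, and xi (Rule 8), but chi is never established.
Reached: nu, zeta, theta, and mu — 4 of the 6.

4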